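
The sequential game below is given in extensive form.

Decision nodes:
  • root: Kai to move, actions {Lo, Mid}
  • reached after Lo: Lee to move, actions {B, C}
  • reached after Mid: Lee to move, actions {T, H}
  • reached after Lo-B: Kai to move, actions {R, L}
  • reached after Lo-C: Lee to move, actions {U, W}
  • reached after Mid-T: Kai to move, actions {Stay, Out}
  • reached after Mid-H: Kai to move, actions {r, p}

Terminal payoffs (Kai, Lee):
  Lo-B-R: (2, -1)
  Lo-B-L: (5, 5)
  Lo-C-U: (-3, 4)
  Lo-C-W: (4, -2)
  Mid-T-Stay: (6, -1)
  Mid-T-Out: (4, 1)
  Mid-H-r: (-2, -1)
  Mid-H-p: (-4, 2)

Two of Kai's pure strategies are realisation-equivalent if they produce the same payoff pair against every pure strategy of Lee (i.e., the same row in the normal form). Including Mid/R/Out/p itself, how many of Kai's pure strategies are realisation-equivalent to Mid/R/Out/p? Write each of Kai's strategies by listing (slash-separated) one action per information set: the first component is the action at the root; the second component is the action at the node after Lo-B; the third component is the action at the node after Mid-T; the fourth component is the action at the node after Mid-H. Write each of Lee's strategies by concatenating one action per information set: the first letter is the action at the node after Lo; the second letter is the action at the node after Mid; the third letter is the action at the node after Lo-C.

2

Row for Mid/R/Out/p (columns BTU, BTW, BHU, BHW, CTU, CTW, CHU, CHW): (4,1) (4,1) (-4,2) (-4,2) (4,1) (4,1) (-4,2) (-4,2).
Under Mid/R/Out/p, Kai's choice at the node after Lo-B can never be reached regardless of what Lee does, so varying those choices leaves every outcome unchanged.
Holding the reachable choices fixed and varying the unreachable one freely already gives 2 equivalent strategies.
No other strategy reproduces this row, so those 2 are the full class: Mid/R/Out/p, Mid/L/Out/p.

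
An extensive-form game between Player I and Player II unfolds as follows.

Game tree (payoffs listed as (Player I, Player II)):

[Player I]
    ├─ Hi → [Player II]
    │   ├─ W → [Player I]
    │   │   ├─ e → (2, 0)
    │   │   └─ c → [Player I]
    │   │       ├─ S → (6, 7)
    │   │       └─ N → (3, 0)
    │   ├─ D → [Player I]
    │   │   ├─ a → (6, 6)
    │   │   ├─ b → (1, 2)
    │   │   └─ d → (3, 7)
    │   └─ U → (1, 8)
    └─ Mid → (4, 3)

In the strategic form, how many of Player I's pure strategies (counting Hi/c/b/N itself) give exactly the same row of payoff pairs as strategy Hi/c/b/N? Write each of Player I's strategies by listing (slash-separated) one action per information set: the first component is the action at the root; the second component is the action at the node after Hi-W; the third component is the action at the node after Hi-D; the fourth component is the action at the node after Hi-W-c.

Row for Hi/c/b/N (columns W, D, U): (3,0) (1,2) (1,8).
Every one of Player I's information sets is on the play path for some reply by Player II when Player I follows Hi/c/b/N.
Changing the action at any of them therefore changes at least one column, so only Hi/c/b/N itself gives this row.

1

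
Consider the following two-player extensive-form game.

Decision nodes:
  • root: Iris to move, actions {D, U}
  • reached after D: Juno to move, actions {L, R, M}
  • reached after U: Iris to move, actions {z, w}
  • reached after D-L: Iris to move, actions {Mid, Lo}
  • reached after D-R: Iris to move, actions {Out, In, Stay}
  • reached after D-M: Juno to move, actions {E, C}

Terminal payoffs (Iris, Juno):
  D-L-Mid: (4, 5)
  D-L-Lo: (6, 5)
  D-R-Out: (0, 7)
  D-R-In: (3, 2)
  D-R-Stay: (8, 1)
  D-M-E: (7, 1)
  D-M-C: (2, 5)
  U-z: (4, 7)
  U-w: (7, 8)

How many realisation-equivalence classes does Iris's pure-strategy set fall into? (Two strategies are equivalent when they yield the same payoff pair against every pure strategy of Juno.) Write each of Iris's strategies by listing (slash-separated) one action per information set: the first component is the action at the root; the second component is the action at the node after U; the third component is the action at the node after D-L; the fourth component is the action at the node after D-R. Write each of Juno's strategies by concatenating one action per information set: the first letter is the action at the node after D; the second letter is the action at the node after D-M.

8

Iris has 24 pure strategies: D/z/Mid/Out, D/z/Mid/In, D/z/Mid/Stay, D/z/Lo/Out, D/z/Lo/In, D/z/Lo/Stay, D/w/Mid/Out, D/w/Mid/In, D/w/Mid/Stay, D/w/Lo/Out, D/w/Lo/In, D/w/Lo/Stay, U/z/Mid/Out, U/z/Mid/In, U/z/Mid/Stay, U/z/Lo/Out, U/z/Lo/In, U/z/Lo/Stay, U/w/Mid/Out, U/w/Mid/In, U/w/Mid/Stay, U/w/Lo/Out, U/w/Lo/In, U/w/Lo/Stay. Columns: LE, LC, RE, RC, ME, MC.
{D/z/Mid/Out, D/w/Mid/Out} → row (4,5) (4,5) (0,7) (0,7) (7,1) (2,5)
{D/z/Mid/In, D/w/Mid/In} → row (4,5) (4,5) (3,2) (3,2) (7,1) (2,5)
{D/z/Mid/Stay, D/w/Mid/Stay} → row (4,5) (4,5) (8,1) (8,1) (7,1) (2,5)
{D/z/Lo/Out, D/w/Lo/Out} → row (6,5) (6,5) (0,7) (0,7) (7,1) (2,5)
{D/z/Lo/In, D/w/Lo/In} → row (6,5) (6,5) (3,2) (3,2) (7,1) (2,5)
{D/z/Lo/Stay, D/w/Lo/Stay} → row (6,5) (6,5) (8,1) (8,1) (7,1) (2,5)
{U/z/Mid/Out, U/z/Mid/In, U/z/Mid/Stay, U/z/Lo/Out, U/z/Lo/In, U/z/Lo/Stay} → row (4,7) (4,7) (4,7) (4,7) (4,7) (4,7)
{U/w/Mid/Out, U/w/Mid/In, U/w/Mid/Stay, U/w/Lo/Out, U/w/Lo/In, U/w/Lo/Stay} → row (7,8) (7,8) (7,8) (7,8) (7,8) (7,8)
That's 8 distinct rows out of 24 strategies.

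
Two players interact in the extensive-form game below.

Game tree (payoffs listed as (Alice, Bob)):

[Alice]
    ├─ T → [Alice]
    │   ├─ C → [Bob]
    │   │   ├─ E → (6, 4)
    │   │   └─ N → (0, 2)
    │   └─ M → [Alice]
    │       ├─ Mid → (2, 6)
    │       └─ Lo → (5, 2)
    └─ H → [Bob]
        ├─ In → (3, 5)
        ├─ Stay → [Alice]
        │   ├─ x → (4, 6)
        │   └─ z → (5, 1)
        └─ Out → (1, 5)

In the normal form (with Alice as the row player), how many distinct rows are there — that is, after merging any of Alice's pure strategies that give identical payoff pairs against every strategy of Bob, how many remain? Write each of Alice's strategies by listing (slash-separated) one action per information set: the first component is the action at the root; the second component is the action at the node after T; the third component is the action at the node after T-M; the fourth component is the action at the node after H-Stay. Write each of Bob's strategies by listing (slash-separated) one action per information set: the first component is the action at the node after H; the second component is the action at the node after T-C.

5

Alice has 16 pure strategies: T/C/Mid/x, T/C/Mid/z, T/C/Lo/x, T/C/Lo/z, T/M/Mid/x, T/M/Mid/z, T/M/Lo/x, T/M/Lo/z, H/C/Mid/x, H/C/Mid/z, H/C/Lo/x, H/C/Lo/z, H/M/Mid/x, H/M/Mid/z, H/M/Lo/x, H/M/Lo/z. Columns: In/E, In/N, Stay/E, Stay/N, Out/E, Out/N.
{T/C/Mid/x, T/C/Mid/z, T/C/Lo/x, T/C/Lo/z} → row (6,4) (0,2) (6,4) (0,2) (6,4) (0,2)
{T/M/Mid/x, T/M/Mid/z} → row (2,6) (2,6) (2,6) (2,6) (2,6) (2,6)
{T/M/Lo/x, T/M/Lo/z} → row (5,2) (5,2) (5,2) (5,2) (5,2) (5,2)
{H/C/Mid/x, H/C/Lo/x, H/M/Mid/x, H/M/Lo/x} → row (3,5) (3,5) (4,6) (4,6) (1,5) (1,5)
{H/C/Mid/z, H/C/Lo/z, H/M/Mid/z, H/M/Lo/z} → row (3,5) (3,5) (5,1) (5,1) (1,5) (1,5)
That's 5 distinct rows out of 16 strategies.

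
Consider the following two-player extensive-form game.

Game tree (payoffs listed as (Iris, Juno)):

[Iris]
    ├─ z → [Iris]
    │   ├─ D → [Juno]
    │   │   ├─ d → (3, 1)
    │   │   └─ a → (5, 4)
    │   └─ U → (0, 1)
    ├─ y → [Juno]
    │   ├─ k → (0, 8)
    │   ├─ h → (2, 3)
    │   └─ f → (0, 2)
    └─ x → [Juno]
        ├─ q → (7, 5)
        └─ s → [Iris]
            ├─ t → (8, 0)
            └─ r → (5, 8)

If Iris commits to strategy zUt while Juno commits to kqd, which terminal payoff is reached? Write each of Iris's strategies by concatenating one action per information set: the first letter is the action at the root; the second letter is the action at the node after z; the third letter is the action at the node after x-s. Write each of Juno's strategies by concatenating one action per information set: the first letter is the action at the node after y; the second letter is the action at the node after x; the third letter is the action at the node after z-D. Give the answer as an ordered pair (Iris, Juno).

(0, 1)

Trace the play path from the root:
  Iris plays z
  Iris plays U at [z]
→ terminal payoff (0, 1).
(Iris's choice at the node after x-s is never reached on this path, so it doesn't affect the outcome.)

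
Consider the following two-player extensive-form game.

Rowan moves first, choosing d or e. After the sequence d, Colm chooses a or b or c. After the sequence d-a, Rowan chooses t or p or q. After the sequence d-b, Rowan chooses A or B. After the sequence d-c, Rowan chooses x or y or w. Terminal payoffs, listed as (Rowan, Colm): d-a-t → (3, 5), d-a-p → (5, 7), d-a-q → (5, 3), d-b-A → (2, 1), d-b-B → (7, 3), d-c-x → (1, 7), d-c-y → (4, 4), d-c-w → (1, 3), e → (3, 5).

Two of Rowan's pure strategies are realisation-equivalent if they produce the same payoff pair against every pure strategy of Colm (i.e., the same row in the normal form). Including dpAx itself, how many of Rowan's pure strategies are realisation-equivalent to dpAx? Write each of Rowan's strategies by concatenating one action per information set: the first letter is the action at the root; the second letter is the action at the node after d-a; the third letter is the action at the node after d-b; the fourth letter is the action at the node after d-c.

1

Row for dpAx (columns a, b, c): (5,7) (2,1) (1,7).
Every one of Rowan's information sets is on the play path for some reply by Colm when Rowan follows dpAx.
Changing the action at any of them therefore changes at least one column, so only dpAx itself gives this row.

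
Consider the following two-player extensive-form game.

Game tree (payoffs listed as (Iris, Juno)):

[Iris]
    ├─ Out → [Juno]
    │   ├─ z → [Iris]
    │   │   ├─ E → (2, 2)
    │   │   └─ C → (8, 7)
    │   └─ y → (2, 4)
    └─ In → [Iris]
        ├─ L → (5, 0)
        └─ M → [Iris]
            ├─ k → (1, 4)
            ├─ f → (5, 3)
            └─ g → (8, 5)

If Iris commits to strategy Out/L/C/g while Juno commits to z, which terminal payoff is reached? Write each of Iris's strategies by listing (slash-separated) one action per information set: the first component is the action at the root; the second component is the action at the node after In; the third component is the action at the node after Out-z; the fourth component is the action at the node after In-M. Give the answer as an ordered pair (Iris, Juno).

(8, 7)

Trace the play path from the root:
  Iris plays Out
  Juno plays z at [Out]
  Iris plays C at [Out-z]
→ terminal payoff (8, 7).
(Iris's choice at the node after In is never reached on this path, so it doesn't affect the outcome.)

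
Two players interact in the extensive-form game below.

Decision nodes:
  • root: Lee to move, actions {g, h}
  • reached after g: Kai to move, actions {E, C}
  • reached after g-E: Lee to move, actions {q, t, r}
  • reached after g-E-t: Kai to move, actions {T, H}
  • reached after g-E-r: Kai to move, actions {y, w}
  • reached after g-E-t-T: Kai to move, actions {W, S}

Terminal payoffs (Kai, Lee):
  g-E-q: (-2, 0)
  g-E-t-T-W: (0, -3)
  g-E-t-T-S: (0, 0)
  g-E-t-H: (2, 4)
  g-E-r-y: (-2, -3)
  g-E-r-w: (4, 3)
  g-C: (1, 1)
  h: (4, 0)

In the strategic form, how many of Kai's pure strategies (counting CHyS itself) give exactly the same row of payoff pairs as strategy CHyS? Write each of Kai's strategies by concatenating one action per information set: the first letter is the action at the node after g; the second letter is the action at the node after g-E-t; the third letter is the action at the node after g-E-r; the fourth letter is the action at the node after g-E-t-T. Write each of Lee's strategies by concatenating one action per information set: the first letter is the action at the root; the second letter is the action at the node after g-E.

8

Row for CHyS (columns gq, gt, gr, hq, ht, hr): (1,1) (1,1) (1,1) (4,0) (4,0) (4,0).
Under CHyS, Kai's choice at the node after g-E-t and at the node after g-E-r and at the node after g-E-t-T can never be reached regardless of what Lee does, so varying those choices leaves every outcome unchanged.
Holding the reachable choices fixed and varying the unreachable ones freely already gives 2 × 2 × 2 = 8 equivalent strategies.
No other strategy reproduces this row, so those 8 are the full class: CTyW, CTyS, CTwW, CTwS, CHyW, CHyS, CHwW, CHwS.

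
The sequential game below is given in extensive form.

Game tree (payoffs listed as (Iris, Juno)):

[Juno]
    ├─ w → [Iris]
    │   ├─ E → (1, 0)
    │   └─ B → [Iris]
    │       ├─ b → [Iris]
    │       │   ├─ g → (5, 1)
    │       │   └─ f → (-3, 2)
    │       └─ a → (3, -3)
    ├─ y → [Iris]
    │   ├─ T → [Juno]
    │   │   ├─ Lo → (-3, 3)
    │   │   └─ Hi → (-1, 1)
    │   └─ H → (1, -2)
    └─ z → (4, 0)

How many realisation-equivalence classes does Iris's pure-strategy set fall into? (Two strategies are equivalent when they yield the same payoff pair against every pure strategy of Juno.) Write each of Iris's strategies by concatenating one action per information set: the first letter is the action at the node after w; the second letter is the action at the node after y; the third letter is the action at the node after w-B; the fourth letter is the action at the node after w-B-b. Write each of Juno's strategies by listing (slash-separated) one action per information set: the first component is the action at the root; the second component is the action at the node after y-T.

8

Iris has 16 pure strategies: ETbg, ETbf, ETag, ETaf, EHbg, EHbf, EHag, EHaf, BTbg, BTbf, BTag, BTaf, BHbg, BHbf, BHag, BHaf. Columns: w/Lo, w/Hi, y/Lo, y/Hi, z/Lo, z/Hi.
{ETbg, ETbf, ETag, ETaf} → row (1,0) (1,0) (-3,3) (-1,1) (4,0) (4,0)
{EHbg, EHbf, EHag, EHaf} → row (1,0) (1,0) (1,-2) (1,-2) (4,0) (4,0)
{BTbg} → row (5,1) (5,1) (-3,3) (-1,1) (4,0) (4,0)
{BTbf} → row (-3,2) (-3,2) (-3,3) (-1,1) (4,0) (4,0)
{BTag, BTaf} → row (3,-3) (3,-3) (-3,3) (-1,1) (4,0) (4,0)
{BHbg} → row (5,1) (5,1) (1,-2) (1,-2) (4,0) (4,0)
{BHbf} → row (-3,2) (-3,2) (1,-2) (1,-2) (4,0) (4,0)
{BHag, BHaf} → row (3,-3) (3,-3) (1,-2) (1,-2) (4,0) (4,0)
That's 8 distinct rows out of 16 strategies.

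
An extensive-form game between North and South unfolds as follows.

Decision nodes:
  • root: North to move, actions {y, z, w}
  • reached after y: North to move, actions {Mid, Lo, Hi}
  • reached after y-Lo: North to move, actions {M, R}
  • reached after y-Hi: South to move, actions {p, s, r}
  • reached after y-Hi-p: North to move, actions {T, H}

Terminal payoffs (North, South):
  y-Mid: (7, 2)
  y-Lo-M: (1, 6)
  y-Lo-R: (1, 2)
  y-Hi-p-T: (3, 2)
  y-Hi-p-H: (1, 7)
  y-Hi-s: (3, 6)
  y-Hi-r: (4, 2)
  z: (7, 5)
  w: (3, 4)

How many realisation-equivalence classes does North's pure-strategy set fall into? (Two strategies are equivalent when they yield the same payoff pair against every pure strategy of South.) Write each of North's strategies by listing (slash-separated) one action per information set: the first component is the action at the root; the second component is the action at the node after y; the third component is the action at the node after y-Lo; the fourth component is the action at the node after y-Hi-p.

North has 36 pure strategies: y/Mid/M/T, y/Mid/M/H, y/Mid/R/T, y/Mid/R/H, y/Lo/M/T, y/Lo/M/H, y/Lo/R/T, y/Lo/R/H, y/Hi/M/T, y/Hi/M/H, y/Hi/R/T, y/Hi/R/H, z/Mid/M/T, z/Mid/M/H, z/Mid/R/T, z/Mid/R/H, z/Lo/M/T, z/Lo/M/H, z/Lo/R/T, z/Lo/R/H, z/Hi/M/T, z/Hi/M/H, z/Hi/R/T, z/Hi/R/H, w/Mid/M/T, w/Mid/M/H, w/Mid/R/T, w/Mid/R/H, w/Lo/M/T, w/Lo/M/H, w/Lo/R/T, w/Lo/R/H, w/Hi/M/T, w/Hi/M/H, w/Hi/R/T, w/Hi/R/H. Columns: p, s, r.
{y/Mid/M/T, y/Mid/M/H, y/Mid/R/T, y/Mid/R/H} → row (7,2) (7,2) (7,2)
{y/Lo/M/T, y/Lo/M/H} → row (1,6) (1,6) (1,6)
{y/Lo/R/T, y/Lo/R/H} → row (1,2) (1,2) (1,2)
{y/Hi/M/T, y/Hi/R/T} → row (3,2) (3,6) (4,2)
{y/Hi/M/H, y/Hi/R/H} → row (1,7) (3,6) (4,2)
{z/Mid/M/T, z/Mid/M/H, z/Mid/R/T, z/Mid/R/H, z/Lo/M/T, z/Lo/M/H, z/Lo/R/T, z/Lo/R/H, z/Hi/M/T, z/Hi/M/H, z/Hi/R/T, z/Hi/R/H} → row (7,5) (7,5) (7,5)
{w/Mid/M/T, w/Mid/M/H, w/Mid/R/T, w/Mid/R/H, w/Lo/M/T, w/Lo/M/H, w/Lo/R/T, w/Lo/R/H, w/Hi/M/T, w/Hi/M/H, w/Hi/R/T, w/Hi/R/H} → row (3,4) (3,4) (3,4)
That's 7 distinct rows out of 36 strategies.

7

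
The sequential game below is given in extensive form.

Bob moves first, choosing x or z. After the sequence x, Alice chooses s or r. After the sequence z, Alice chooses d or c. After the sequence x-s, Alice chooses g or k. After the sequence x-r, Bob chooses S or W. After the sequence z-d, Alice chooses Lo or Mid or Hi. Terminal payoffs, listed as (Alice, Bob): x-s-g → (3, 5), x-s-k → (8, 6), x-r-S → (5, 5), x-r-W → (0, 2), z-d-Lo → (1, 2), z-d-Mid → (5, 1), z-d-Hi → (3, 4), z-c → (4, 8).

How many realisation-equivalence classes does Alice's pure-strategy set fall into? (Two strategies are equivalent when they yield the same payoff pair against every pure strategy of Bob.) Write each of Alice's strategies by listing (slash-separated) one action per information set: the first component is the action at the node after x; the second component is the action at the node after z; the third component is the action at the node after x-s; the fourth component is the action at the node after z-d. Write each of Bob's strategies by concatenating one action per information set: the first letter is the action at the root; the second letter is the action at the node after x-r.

Alice has 24 pure strategies: s/d/g/Lo, s/d/g/Mid, s/d/g/Hi, s/d/k/Lo, s/d/k/Mid, s/d/k/Hi, s/c/g/Lo, s/c/g/Mid, s/c/g/Hi, s/c/k/Lo, s/c/k/Mid, s/c/k/Hi, r/d/g/Lo, r/d/g/Mid, r/d/g/Hi, r/d/k/Lo, r/d/k/Mid, r/d/k/Hi, r/c/g/Lo, r/c/g/Mid, r/c/g/Hi, r/c/k/Lo, r/c/k/Mid, r/c/k/Hi. Columns: xS, xW, zS, zW.
{s/d/g/Lo} → row (3,5) (3,5) (1,2) (1,2)
{s/d/g/Mid} → row (3,5) (3,5) (5,1) (5,1)
{s/d/g/Hi} → row (3,5) (3,5) (3,4) (3,4)
{s/d/k/Lo} → row (8,6) (8,6) (1,2) (1,2)
{s/d/k/Mid} → row (8,6) (8,6) (5,1) (5,1)
{s/d/k/Hi} → row (8,6) (8,6) (3,4) (3,4)
{s/c/g/Lo, s/c/g/Mid, s/c/g/Hi} → row (3,5) (3,5) (4,8) (4,8)
{s/c/k/Lo, s/c/k/Mid, s/c/k/Hi} → row (8,6) (8,6) (4,8) (4,8)
{r/d/g/Lo, r/d/k/Lo} → row (5,5) (0,2) (1,2) (1,2)
{r/d/g/Mid, r/d/k/Mid} → row (5,5) (0,2) (5,1) (5,1)
{r/d/g/Hi, r/d/k/Hi} → row (5,5) (0,2) (3,4) (3,4)
{r/c/g/Lo, r/c/g/Mid, r/c/g/Hi, r/c/k/Lo, r/c/k/Mid, r/c/k/Hi} → row (5,5) (0,2) (4,8) (4,8)
That's 12 distinct rows out of 24 strategies.

12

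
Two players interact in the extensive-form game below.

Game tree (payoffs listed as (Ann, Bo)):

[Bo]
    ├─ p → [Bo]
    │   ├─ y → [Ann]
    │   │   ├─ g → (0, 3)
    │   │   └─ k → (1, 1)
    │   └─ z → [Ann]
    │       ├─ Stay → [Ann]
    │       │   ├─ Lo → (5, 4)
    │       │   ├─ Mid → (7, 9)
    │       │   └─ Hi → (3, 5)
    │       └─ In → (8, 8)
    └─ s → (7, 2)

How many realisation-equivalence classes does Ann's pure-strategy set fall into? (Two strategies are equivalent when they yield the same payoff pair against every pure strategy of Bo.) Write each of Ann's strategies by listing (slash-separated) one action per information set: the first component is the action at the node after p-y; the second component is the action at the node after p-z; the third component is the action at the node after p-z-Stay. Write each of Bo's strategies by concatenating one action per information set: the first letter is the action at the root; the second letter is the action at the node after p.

Ann has 12 pure strategies: g/Stay/Lo, g/Stay/Mid, g/Stay/Hi, g/In/Lo, g/In/Mid, g/In/Hi, k/Stay/Lo, k/Stay/Mid, k/Stay/Hi, k/In/Lo, k/In/Mid, k/In/Hi. Columns: py, pz, sy, sz.
{g/Stay/Lo} → row (0,3) (5,4) (7,2) (7,2)
{g/Stay/Mid} → row (0,3) (7,9) (7,2) (7,2)
{g/Stay/Hi} → row (0,3) (3,5) (7,2) (7,2)
{g/In/Lo, g/In/Mid, g/In/Hi} → row (0,3) (8,8) (7,2) (7,2)
{k/Stay/Lo} → row (1,1) (5,4) (7,2) (7,2)
{k/Stay/Mid} → row (1,1) (7,9) (7,2) (7,2)
{k/Stay/Hi} → row (1,1) (3,5) (7,2) (7,2)
{k/In/Lo, k/In/Mid, k/In/Hi} → row (1,1) (8,8) (7,2) (7,2)
That's 8 distinct rows out of 12 strategies.

8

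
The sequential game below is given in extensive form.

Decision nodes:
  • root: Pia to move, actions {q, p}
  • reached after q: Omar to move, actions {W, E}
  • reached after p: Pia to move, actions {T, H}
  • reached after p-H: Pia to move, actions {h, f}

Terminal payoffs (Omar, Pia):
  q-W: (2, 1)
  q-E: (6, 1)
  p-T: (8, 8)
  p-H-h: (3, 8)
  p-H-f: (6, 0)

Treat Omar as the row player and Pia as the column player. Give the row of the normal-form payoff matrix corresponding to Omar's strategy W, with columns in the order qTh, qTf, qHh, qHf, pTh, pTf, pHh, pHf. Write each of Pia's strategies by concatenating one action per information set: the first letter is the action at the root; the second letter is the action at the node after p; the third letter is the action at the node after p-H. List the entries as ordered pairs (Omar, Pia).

vs qTh: Pia plays q → Omar plays W at [q] → (2, 1)
vs qTf: Pia plays q → Omar plays W at [q] → (2, 1)
vs qHh: Pia plays q → Omar plays W at [q] → (2, 1)
vs qHf: Pia plays q → Omar plays W at [q] → (2, 1)
vs pTh: Pia plays p → Pia plays T at [p] → (8, 8)
vs pTf: Pia plays p → Pia plays T at [p] → (8, 8)
vs pHh: Pia plays p → Pia plays H at [p] → Pia plays h at [p-H] → (3, 8)
vs pHf: Pia plays p → Pia plays H at [p] → Pia plays f at [p-H] → (6, 0)

(2,1) (2,1) (2,1) (2,1) (8,8) (8,8) (3,8) (6,0)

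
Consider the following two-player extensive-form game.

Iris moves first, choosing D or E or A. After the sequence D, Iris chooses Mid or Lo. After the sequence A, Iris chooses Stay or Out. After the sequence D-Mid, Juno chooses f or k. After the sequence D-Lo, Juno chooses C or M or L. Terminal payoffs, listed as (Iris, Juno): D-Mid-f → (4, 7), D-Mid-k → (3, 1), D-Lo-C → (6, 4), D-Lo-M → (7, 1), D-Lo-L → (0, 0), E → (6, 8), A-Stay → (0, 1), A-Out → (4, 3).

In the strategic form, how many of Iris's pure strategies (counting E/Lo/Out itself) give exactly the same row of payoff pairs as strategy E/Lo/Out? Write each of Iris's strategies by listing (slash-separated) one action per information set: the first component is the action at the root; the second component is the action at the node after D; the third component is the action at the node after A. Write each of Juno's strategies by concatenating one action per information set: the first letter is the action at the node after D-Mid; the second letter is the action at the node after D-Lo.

Row for E/Lo/Out (columns fC, fM, fL, kC, kM, kL): (6,8) (6,8) (6,8) (6,8) (6,8) (6,8).
Under E/Lo/Out, Iris's choice at the node after D and at the node after A can never be reached regardless of what Juno does, so varying those choices leaves every outcome unchanged.
Holding the reachable choices fixed and varying the unreachable ones freely already gives 2 × 2 = 4 equivalent strategies.
No other strategy reproduces this row, so those 4 are the full class: E/Mid/Stay, E/Mid/Out, E/Lo/Stay, E/Lo/Out.

4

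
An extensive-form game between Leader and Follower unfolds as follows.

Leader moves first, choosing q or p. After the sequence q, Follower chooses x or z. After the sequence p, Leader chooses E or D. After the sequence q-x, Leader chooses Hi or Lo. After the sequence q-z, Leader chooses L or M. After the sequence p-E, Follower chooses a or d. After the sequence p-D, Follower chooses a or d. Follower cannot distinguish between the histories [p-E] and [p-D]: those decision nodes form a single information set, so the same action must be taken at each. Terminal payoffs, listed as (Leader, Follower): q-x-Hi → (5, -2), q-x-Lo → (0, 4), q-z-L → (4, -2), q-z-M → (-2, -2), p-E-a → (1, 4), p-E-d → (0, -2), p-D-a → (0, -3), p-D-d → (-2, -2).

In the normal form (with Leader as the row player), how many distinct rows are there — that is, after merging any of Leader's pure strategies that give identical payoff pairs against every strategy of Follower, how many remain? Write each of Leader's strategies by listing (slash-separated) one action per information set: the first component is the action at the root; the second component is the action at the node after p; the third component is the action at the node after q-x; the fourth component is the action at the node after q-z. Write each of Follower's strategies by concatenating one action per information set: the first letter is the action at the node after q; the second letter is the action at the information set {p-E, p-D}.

6

Leader has 16 pure strategies: q/E/Hi/L, q/E/Hi/M, q/E/Lo/L, q/E/Lo/M, q/D/Hi/L, q/D/Hi/M, q/D/Lo/L, q/D/Lo/M, p/E/Hi/L, p/E/Hi/M, p/E/Lo/L, p/E/Lo/M, p/D/Hi/L, p/D/Hi/M, p/D/Lo/L, p/D/Lo/M. Columns: xa, xd, za, zd.
{q/E/Hi/L, q/D/Hi/L} → row (5,-2) (5,-2) (4,-2) (4,-2)
{q/E/Hi/M, q/D/Hi/M} → row (5,-2) (5,-2) (-2,-2) (-2,-2)
{q/E/Lo/L, q/D/Lo/L} → row (0,4) (0,4) (4,-2) (4,-2)
{q/E/Lo/M, q/D/Lo/M} → row (0,4) (0,4) (-2,-2) (-2,-2)
{p/E/Hi/L, p/E/Hi/M, p/E/Lo/L, p/E/Lo/M} → row (1,4) (0,-2) (1,4) (0,-2)
{p/D/Hi/L, p/D/Hi/M, p/D/Lo/L, p/D/Lo/M} → row (0,-3) (-2,-2) (0,-3) (-2,-2)
That's 6 distinct rows out of 16 strategies.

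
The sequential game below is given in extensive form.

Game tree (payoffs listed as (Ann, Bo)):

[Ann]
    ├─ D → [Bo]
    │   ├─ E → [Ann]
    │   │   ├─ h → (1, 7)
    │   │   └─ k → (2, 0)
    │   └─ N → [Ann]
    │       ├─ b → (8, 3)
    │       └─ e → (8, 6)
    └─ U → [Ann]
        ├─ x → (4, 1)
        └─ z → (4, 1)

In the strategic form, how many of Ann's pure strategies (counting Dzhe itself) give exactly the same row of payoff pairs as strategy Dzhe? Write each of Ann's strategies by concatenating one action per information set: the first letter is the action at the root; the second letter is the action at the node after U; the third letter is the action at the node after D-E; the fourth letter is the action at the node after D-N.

2

Row for Dzhe (columns E, N): (1,7) (8,6).
Under Dzhe, Ann's choice at the node after U can never be reached regardless of what Bo does, so varying those choices leaves every outcome unchanged.
Holding the reachable choices fixed and varying the unreachable one freely already gives 2 equivalent strategies.
No other strategy reproduces this row, so those 2 are the full class: Dxhe, Dzhe.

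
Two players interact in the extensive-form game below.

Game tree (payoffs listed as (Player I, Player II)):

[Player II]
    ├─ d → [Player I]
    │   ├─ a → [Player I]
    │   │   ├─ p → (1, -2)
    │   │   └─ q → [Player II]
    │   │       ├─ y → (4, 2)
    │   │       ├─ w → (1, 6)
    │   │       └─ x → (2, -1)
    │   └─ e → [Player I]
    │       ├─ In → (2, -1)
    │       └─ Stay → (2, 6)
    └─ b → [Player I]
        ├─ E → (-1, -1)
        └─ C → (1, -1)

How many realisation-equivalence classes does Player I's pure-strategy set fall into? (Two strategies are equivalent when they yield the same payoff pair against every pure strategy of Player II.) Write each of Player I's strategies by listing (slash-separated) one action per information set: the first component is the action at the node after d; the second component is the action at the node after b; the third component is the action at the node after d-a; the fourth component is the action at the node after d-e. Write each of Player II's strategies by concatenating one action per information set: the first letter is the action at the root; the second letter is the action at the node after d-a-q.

Player I has 16 pure strategies: a/E/p/In, a/E/p/Stay, a/E/q/In, a/E/q/Stay, a/C/p/In, a/C/p/Stay, a/C/q/In, a/C/q/Stay, e/E/p/In, e/E/p/Stay, e/E/q/In, e/E/q/Stay, e/C/p/In, e/C/p/Stay, e/C/q/In, e/C/q/Stay. Columns: dy, dw, dx, by, bw, bx.
{a/E/p/In, a/E/p/Stay} → row (1,-2) (1,-2) (1,-2) (-1,-1) (-1,-1) (-1,-1)
{a/E/q/In, a/E/q/Stay} → row (4,2) (1,6) (2,-1) (-1,-1) (-1,-1) (-1,-1)
{a/C/p/In, a/C/p/Stay} → row (1,-2) (1,-2) (1,-2) (1,-1) (1,-1) (1,-1)
{a/C/q/In, a/C/q/Stay} → row (4,2) (1,6) (2,-1) (1,-1) (1,-1) (1,-1)
{e/E/p/In, e/E/q/In} → row (2,-1) (2,-1) (2,-1) (-1,-1) (-1,-1) (-1,-1)
{e/E/p/Stay, e/E/q/Stay} → row (2,6) (2,6) (2,6) (-1,-1) (-1,-1) (-1,-1)
{e/C/p/In, e/C/q/In} → row (2,-1) (2,-1) (2,-1) (1,-1) (1,-1) (1,-1)
{e/C/p/Stay, e/C/q/Stay} → row (2,6) (2,6) (2,6) (1,-1) (1,-1) (1,-1)
That's 8 distinct rows out of 16 strategies.

8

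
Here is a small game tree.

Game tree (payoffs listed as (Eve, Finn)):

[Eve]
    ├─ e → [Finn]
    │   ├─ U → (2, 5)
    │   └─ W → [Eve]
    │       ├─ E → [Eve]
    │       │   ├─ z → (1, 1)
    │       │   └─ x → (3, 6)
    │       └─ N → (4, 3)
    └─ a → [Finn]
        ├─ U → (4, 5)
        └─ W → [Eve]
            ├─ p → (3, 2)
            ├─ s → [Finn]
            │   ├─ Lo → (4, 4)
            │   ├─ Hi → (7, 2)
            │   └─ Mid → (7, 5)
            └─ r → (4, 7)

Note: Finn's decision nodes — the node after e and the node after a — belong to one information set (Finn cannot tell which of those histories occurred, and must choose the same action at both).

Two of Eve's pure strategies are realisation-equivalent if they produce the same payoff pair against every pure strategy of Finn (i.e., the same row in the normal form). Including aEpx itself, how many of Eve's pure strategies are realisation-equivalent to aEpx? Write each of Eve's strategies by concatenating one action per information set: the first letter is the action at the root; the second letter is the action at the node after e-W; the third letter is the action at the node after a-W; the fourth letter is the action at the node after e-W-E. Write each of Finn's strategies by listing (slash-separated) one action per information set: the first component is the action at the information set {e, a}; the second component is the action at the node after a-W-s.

4

Row for aEpx (columns U/Lo, U/Hi, U/Mid, W/Lo, W/Hi, W/Mid): (4,5) (4,5) (4,5) (3,2) (3,2) (3,2).
Under aEpx, Eve's choice at the node after e-W and at the node after e-W-E can never be reached regardless of what Finn does, so varying those choices leaves every outcome unchanged.
Holding the reachable choices fixed and varying the unreachable ones freely already gives 2 × 2 = 4 equivalent strategies.
No other strategy reproduces this row, so those 4 are the full class: aEpz, aEpx, aNpz, aNpx.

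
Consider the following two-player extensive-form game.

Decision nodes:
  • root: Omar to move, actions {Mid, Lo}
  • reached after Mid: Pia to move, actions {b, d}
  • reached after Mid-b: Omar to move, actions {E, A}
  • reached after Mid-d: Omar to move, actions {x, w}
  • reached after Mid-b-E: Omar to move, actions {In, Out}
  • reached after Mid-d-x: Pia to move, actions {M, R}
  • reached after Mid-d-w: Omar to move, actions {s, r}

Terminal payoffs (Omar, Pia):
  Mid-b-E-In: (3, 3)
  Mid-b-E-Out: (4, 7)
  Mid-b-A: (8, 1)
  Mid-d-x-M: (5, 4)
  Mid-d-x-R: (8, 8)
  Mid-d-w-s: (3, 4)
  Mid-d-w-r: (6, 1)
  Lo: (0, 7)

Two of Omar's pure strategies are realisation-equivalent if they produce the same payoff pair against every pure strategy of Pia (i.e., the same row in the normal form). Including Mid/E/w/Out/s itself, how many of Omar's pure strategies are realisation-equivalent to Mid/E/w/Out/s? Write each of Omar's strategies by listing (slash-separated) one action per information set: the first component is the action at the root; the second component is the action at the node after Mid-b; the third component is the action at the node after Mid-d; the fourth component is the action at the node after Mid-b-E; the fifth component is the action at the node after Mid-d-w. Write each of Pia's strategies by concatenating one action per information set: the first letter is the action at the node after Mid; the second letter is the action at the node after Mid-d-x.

Row for Mid/E/w/Out/s (columns bM, bR, dM, dR): (4,7) (4,7) (3,4) (3,4).
Every one of Omar's information sets is on the play path for some reply by Pia when Omar follows Mid/E/w/Out/s.
Changing the action at any of them therefore changes at least one column, so only Mid/E/w/Out/s itself gives this row.

1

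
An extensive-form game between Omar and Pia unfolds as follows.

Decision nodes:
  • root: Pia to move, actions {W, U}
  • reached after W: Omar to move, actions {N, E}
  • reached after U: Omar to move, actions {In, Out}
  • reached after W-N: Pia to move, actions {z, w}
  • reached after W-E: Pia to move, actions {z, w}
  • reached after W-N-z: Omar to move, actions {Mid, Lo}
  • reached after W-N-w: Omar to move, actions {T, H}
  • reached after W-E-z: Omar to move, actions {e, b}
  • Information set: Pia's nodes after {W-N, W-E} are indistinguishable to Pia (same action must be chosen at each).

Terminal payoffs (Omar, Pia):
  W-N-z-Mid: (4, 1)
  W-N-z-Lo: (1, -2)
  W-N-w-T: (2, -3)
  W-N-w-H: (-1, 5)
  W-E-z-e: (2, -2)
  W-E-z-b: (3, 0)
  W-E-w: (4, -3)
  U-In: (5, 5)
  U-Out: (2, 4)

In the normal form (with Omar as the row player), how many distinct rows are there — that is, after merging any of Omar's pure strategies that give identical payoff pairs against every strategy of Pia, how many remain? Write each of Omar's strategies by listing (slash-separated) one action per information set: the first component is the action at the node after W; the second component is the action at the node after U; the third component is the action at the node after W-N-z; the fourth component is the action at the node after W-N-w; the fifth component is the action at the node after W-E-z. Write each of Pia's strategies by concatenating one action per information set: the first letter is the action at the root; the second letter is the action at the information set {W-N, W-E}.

Omar has 32 pure strategies: N/In/Mid/T/e, N/In/Mid/T/b, N/In/Mid/H/e, N/In/Mid/H/b, N/In/Lo/T/e, N/In/Lo/T/b, N/In/Lo/H/e, N/In/Lo/H/b, N/Out/Mid/T/e, N/Out/Mid/T/b, N/Out/Mid/H/e, N/Out/Mid/H/b, N/Out/Lo/T/e, N/Out/Lo/T/b, N/Out/Lo/H/e, N/Out/Lo/H/b, E/In/Mid/T/e, E/In/Mid/T/b, E/In/Mid/H/e, E/In/Mid/H/b, E/In/Lo/T/e, E/In/Lo/T/b, E/In/Lo/H/e, E/In/Lo/H/b, E/Out/Mid/T/e, E/Out/Mid/T/b, E/Out/Mid/H/e, E/Out/Mid/H/b, E/Out/Lo/T/e, E/Out/Lo/T/b, E/Out/Lo/H/e, E/Out/Lo/H/b. Columns: Wz, Ww, Uz, Uw.
{N/In/Mid/T/e, N/In/Mid/T/b} → row (4,1) (2,-3) (5,5) (5,5)
{N/In/Mid/H/e, N/In/Mid/H/b} → row (4,1) (-1,5) (5,5) (5,5)
{N/In/Lo/T/e, N/In/Lo/T/b} → row (1,-2) (2,-3) (5,5) (5,5)
{N/In/Lo/H/e, N/In/Lo/H/b} → row (1,-2) (-1,5) (5,5) (5,5)
{N/Out/Mid/T/e, N/Out/Mid/T/b} → row (4,1) (2,-3) (2,4) (2,4)
{N/Out/Mid/H/e, N/Out/Mid/H/b} → row (4,1) (-1,5) (2,4) (2,4)
{N/Out/Lo/T/e, N/Out/Lo/T/b} → row (1,-2) (2,-3) (2,4) (2,4)
{N/Out/Lo/H/e, N/Out/Lo/H/b} → row (1,-2) (-1,5) (2,4) (2,4)
{E/In/Mid/T/e, E/In/Mid/H/e, E/In/Lo/T/e, E/In/Lo/H/e} → row (2,-2) (4,-3) (5,5) (5,5)
{E/In/Mid/T/b, E/In/Mid/H/b, E/In/Lo/T/b, E/In/Lo/H/b} → row (3,0) (4,-3) (5,5) (5,5)
{E/Out/Mid/T/e, E/Out/Mid/H/e, E/Out/Lo/T/e, E/Out/Lo/H/e} → row (2,-2) (4,-3) (2,4) (2,4)
{E/Out/Mid/T/b, E/Out/Mid/H/b, E/Out/Lo/T/b, E/Out/Lo/H/b} → row (3,0) (4,-3) (2,4) (2,4)
That's 12 distinct rows out of 32 strategies.

12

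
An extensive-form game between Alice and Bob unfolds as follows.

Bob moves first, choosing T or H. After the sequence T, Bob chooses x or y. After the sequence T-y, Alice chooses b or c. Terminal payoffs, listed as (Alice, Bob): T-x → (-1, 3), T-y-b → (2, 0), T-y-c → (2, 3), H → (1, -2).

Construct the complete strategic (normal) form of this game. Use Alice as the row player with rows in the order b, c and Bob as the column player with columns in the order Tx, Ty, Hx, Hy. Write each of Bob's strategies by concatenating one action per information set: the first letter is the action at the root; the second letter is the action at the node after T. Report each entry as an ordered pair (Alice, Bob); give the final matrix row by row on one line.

b: (-1,3) (2,0) (1,-2) (1,-2) | c: (-1,3) (2,3) (1,-2) (1,-2)

Row b: Tx→(-1,3), Ty→(2,0), Hx→(1,-2), Hy→(1,-2)
Row c: Tx→(-1,3), Ty→(2,3), Hx→(1,-2), Hy→(1,-2)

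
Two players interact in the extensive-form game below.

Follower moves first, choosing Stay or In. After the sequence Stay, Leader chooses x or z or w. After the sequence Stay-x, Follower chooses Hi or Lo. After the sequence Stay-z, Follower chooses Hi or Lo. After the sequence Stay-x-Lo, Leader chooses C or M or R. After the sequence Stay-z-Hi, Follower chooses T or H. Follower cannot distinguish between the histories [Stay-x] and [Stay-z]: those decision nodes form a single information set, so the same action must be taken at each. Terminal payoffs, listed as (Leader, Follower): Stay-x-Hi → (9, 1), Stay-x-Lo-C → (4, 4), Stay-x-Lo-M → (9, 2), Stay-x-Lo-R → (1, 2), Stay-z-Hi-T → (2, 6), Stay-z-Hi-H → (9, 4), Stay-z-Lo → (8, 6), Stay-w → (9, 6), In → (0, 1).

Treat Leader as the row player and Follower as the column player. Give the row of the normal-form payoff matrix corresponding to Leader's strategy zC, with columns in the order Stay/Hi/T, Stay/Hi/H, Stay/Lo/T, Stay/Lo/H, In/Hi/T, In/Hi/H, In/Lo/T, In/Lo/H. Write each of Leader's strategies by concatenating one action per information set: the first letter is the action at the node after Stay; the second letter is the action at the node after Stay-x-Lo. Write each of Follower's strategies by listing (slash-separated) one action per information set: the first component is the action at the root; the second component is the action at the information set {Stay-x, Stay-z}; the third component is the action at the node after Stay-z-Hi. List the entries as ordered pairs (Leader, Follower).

vs Stay/Hi/T: Follower plays Stay → Leader plays z at [Stay] → Follower plays Hi at [Stay-z] → Follower plays T at [Stay-z-Hi] → (2, 6)
vs Stay/Hi/H: Follower plays Stay → Leader plays z at [Stay] → Follower plays Hi at [Stay-z] → Follower plays H at [Stay-z-Hi] → (9, 4)
vs Stay/Lo/T: Follower plays Stay → Leader plays z at [Stay] → Follower plays Lo at [Stay-z] → (8, 6)
vs Stay/Lo/H: Follower plays Stay → Leader plays z at [Stay] → Follower plays Lo at [Stay-z] → (8, 6)
vs In/Hi/T: Follower plays In → (0, 1)
vs In/Hi/H: Follower plays In → (0, 1)
vs In/Lo/T: Follower plays In → (0, 1)
vs In/Lo/H: Follower plays In → (0, 1)

(2,6) (9,4) (8,6) (8,6) (0,1) (0,1) (0,1) (0,1)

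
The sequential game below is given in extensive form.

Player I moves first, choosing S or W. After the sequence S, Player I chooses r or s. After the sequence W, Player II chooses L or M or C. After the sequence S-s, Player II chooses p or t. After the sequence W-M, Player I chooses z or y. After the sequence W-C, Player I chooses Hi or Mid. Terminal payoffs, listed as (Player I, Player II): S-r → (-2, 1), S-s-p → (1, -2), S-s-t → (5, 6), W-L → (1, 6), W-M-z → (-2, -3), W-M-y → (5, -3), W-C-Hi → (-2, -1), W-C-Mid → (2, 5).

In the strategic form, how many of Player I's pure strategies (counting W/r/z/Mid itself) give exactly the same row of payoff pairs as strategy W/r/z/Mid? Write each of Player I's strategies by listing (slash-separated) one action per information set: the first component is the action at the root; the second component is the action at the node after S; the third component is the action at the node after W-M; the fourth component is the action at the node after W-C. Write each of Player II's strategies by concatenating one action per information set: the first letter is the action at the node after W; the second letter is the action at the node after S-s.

2

Row for W/r/z/Mid (columns Lp, Lt, Mp, Mt, Cp, Ct): (1,6) (1,6) (-2,-3) (-2,-3) (2,5) (2,5).
Under W/r/z/Mid, Player I's choice at the node after S can never be reached regardless of what Player II does, so varying those choices leaves every outcome unchanged.
Holding the reachable choices fixed and varying the unreachable one freely already gives 2 equivalent strategies.
No other strategy reproduces this row, so those 2 are the full class: W/r/z/Mid, W/s/z/Mid.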